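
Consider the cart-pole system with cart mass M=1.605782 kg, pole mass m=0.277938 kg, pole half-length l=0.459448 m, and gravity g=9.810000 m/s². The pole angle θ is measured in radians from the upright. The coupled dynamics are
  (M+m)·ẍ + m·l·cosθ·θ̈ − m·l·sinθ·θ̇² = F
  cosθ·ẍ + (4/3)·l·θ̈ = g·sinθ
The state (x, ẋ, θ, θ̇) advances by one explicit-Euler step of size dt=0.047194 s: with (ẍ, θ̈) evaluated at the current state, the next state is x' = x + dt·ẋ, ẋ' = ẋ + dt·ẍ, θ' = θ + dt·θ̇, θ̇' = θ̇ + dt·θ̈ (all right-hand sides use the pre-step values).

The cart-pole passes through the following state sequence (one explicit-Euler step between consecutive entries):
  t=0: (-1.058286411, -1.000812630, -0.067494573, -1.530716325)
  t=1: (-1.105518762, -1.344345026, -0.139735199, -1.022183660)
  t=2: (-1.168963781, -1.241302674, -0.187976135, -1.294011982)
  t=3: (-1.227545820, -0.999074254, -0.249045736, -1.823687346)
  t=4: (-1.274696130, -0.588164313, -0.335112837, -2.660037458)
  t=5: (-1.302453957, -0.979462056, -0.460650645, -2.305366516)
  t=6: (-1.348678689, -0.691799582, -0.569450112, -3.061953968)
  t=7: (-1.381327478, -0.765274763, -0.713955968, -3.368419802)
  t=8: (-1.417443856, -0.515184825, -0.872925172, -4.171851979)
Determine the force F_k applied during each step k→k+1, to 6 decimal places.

F_0 = -12.318848 N
F_1 = 3.403110 N
F_2 = 8.300404 N
F_3 = 14.312715 N
F_4 = -14.414963 N
F_5 = 9.949776 N
F_6 = -2.985585 N
F_7 = 9.287955 N

step 0→1:
  ẍ = (ẋ'−ẋ)/dt = (-1.344345026−-1.000812630)/0.047194 = -7.279154
  θ̈ = (θ̇'−θ̇)/dt = (-1.022183660−-1.530716325)/0.047194 = 10.775367
  sinθ=-0.067443, cosθ=0.997723
  F = (M+m)·ẍ + m·l·cosθ·θ̈ − m·l·sinθ·θ̇² = -13.711888 + 1.372860 − -0.020180 = -12.318848
step 1→2:
  ẍ = (ẋ'−ẋ)/dt = (-1.241302674−-1.344345026)/0.047194 = 2.183378
  θ̈ = (θ̇'−θ̇)/dt = (-1.294011982−-1.022183660)/0.047194 = -5.759807
  sinθ=-0.139281, cosθ=0.990253
  F = (M+m)·ẍ + m·l·cosθ·θ̈ − m·l·sinθ·θ̇² = 4.112873 + -0.728347 − -0.018584 = 3.403110
step 2→3:
  ẍ = (ẋ'−ẋ)/dt = (-0.999074254−-1.241302674)/0.047194 = 5.132610
  θ̈ = (θ̇'−θ̇)/dt = (-1.823687346−-1.294011982)/0.047194 = -11.223362
  sinθ=-0.186871, cosθ=0.982384
  F = (M+m)·ẍ + m·l·cosθ·θ̈ − m·l·sinθ·θ̇² = 9.668401 + -1.407955 − -0.039958 = 8.300404
step 3→4:
  ẍ = (ẋ'−ẋ)/dt = (-0.588164313−-0.999074254)/0.047194 = 8.706826
  θ̈ = (θ̇'−θ̇)/dt = (-2.660037458−-1.823687346)/0.047194 = -17.721535
  sinθ=-0.246479, cosθ=0.969148
  F = (M+m)·ẍ + m·l·cosθ·θ̈ − m·l·sinθ·θ̇² = 16.401222 + -2.193187 − -0.104680 = 14.312715
step 4→5:
  ẍ = (ẋ'−ẋ)/dt = (-0.979462056−-0.588164313)/0.047194 = -8.291260
  θ̈ = (θ̇'−θ̇)/dt = (-2.305366516−-2.660037458)/0.047194 = 7.515170
  sinθ=-0.328876, cosθ=0.944373
  F = (M+m)·ẍ + m·l·cosθ·θ̈ − m·l·sinθ·θ̇² = -15.618413 + 0.906289 − -0.297161 = -14.414963
step 5→6:
  ẍ = (ẋ'−ẋ)/dt = (-0.691799582−-0.979462056)/0.047194 = 6.095319
  θ̈ = (θ̇'−θ̇)/dt = (-3.061953968−-2.305366516)/0.047194 = -16.031433
  sinθ=-0.444531, cosθ=0.895763
  F = (M+m)·ẍ + m·l·cosθ·θ̈ − m·l·sinθ·θ̇² = 11.481874 + -1.833792 − -0.301694 = 9.949776
step 6→7:
  ẍ = (ẋ'−ẋ)/dt = (-0.765274763−-0.691799582)/0.047194 = -1.556875
  θ̈ = (θ̇'−θ̇)/dt = (-3.368419802−-3.061953968)/0.047194 = -6.493746
  sinθ=-0.539169, cosθ=0.842198
  F = (M+m)·ẍ + m·l·cosθ·θ̈ − m·l·sinθ·θ̇² = -2.932717 + -0.698383 − -0.645515 = -2.985585
step 7→8:
  ẍ = (ẋ'−ẋ)/dt = (-0.515184825−-0.765274763)/0.047194 = 5.299189
  θ̈ = (θ̇'−θ̇)/dt = (-4.171851979−-3.368419802)/0.047194 = -17.024032
  sinθ=-0.654829, cosθ=0.755777
  F = (M+m)·ẍ + m·l·cosθ·θ̈ − m·l·sinθ·θ̇² = 9.982189 + -1.643011 − -0.948778 = 9.287955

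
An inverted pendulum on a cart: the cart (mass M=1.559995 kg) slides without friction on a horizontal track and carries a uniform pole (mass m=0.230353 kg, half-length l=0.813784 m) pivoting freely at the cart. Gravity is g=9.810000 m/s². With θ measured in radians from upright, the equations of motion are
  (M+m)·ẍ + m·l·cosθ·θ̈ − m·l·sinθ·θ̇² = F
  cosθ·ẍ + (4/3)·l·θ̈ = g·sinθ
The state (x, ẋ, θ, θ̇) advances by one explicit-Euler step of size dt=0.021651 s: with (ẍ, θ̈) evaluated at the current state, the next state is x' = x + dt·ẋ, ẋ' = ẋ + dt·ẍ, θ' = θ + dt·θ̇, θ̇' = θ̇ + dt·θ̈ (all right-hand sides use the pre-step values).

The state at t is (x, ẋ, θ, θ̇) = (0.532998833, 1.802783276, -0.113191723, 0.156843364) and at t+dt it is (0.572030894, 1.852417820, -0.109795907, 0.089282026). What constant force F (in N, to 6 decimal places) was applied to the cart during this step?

F = 3.523650 N

ẍ = (ẋ'−ẋ)/dt = (1.852417820−1.802783276)/0.021651 = 2.292483
θ̈ = (θ̇'−θ̇)/dt = (0.089282026−0.156843364)/0.021651 = -3.120472
sinθ=-0.112950, cosθ=0.993601
F = (M+m)·ẍ + m·l·cosθ·θ̈ − m·l·sinθ·θ̇² = 4.104342 + -0.581213 − -0.000521 = 3.523650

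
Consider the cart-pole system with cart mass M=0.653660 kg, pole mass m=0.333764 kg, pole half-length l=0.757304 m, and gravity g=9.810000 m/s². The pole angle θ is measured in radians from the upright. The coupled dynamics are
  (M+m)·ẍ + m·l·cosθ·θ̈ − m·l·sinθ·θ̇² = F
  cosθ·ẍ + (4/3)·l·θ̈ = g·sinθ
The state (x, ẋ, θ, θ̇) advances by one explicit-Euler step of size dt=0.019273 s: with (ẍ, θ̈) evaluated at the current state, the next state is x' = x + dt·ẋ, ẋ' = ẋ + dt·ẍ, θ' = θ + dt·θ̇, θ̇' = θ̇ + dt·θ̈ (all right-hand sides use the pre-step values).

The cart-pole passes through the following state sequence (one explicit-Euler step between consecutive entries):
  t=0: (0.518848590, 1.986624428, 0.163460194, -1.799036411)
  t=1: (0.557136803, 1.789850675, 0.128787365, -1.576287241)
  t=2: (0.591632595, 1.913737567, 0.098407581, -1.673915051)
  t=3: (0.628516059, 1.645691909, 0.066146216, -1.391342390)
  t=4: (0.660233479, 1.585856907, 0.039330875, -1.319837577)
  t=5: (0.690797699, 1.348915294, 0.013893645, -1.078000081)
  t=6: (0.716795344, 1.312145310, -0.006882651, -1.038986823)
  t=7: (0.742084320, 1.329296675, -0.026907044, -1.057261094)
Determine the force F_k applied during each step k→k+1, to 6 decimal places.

F_0 = -7.332181 N
F_1 = 4.996743 N
F_2 = -10.114567 N
F_3 = -2.162183 N
F_4 = -8.987482 N
F_5 = -1.376337 N
F_6 = 0.640946 N

step 0→1:
  ẍ = (ẋ'−ẋ)/dt = (1.789850675−1.986624428)/0.019273 = -10.209814
  θ̈ = (θ̇'−θ̇)/dt = (-1.576287241−-1.799036411)/0.019273 = 11.557576
  sinθ=0.162733, cosθ=0.986670
  F = (M+m)·ẍ + m·l·cosθ·θ̈ − m·l·sinθ·θ̇² = -10.081416 + 2.882362 − 0.133127 = -7.332181
step 1→2:
  ẍ = (ẋ'−ẋ)/dt = (1.913737567−1.789850675)/0.019273 = 6.428002
  θ̈ = (θ̇'−θ̇)/dt = (-1.673915051−-1.576287241)/0.019273 = -5.065522
  sinθ=0.128432, cosθ=0.991718
  F = (M+m)·ẍ + m·l·cosθ·θ̈ − m·l·sinθ·θ̇² = 6.347164 + -1.269762 − 0.080659 = 4.996743
step 2→3:
  ẍ = (ẋ'−ẋ)/dt = (1.645691909−1.913737567)/0.019273 = -13.907833
  θ̈ = (θ̇'−θ̇)/dt = (-1.391342390−-1.673915051)/0.019273 = 14.661582
  sinθ=0.098249, cosθ=0.995162
  F = (M+m)·ẍ + m·l·cosθ·θ̈ − m·l·sinθ·θ̇² = -13.732928 + 3.687944 − 0.069583 = -10.114567
step 3→4:
  ẍ = (ẋ'−ẋ)/dt = (1.585856907−1.645691909)/0.019273 = -3.104602
  θ̈ = (θ̇'−θ̇)/dt = (-1.319837577−-1.391342390)/0.019273 = 3.710103
  sinθ=0.066098, cosθ=0.997813
  F = (M+m)·ẍ + m·l·cosθ·θ̈ − m·l·sinθ·θ̇² = -3.065559 + 0.935718 − 0.032342 = -2.162183
step 4→5:
  ẍ = (ẋ'−ẋ)/dt = (1.348915294−1.585856907)/0.019273 = -12.293966
  θ̈ = (θ̇'−θ̇)/dt = (-1.078000081−-1.319837577)/0.019273 = 12.547994
  sinθ=0.039321, cosθ=0.999227
  F = (M+m)·ẍ + m·l·cosθ·θ̈ − m·l·sinθ·θ̇² = -12.139357 + 3.169188 − 0.017313 = -8.987482
step 5→6:
  ẍ = (ẋ'−ẋ)/dt = (1.312145310−1.348915294)/0.019273 = -1.907850
  θ̈ = (θ̇'−θ̇)/dt = (-1.038986823−-1.078000081)/0.019273 = 2.024244
  sinθ=0.013893, cosθ=0.999903
  F = (M+m)·ẍ + m·l·cosθ·θ̈ − m·l·sinθ·θ̇² = -1.883856 + 0.511600 − 0.004081 = -1.376337
step 6→7:
  ẍ = (ẋ'−ẋ)/dt = (1.329296675−1.312145310)/0.019273 = 0.889917
  θ̈ = (θ̇'−θ̇)/dt = (-1.057261094−-1.038986823)/0.019273 = -0.948180
  sinθ=-0.006883, cosθ=0.999976
  F = (M+m)·ẍ + m·l·cosθ·θ̈ − m·l·sinθ·θ̇² = 0.878725 + -0.239657 − -0.001878 = 0.640946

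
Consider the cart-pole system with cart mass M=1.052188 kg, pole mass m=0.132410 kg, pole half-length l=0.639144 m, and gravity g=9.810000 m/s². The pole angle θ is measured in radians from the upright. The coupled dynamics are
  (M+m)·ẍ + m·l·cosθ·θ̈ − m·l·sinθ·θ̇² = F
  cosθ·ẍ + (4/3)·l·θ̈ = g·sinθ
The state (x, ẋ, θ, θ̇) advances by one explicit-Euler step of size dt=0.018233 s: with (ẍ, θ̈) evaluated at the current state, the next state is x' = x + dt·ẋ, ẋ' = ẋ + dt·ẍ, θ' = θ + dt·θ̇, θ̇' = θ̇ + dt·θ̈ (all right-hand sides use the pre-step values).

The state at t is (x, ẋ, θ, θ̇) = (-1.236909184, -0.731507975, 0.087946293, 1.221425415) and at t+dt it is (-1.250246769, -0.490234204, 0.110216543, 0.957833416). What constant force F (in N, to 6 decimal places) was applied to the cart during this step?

ẍ = (ẋ'−ẋ)/dt = (-0.490234204−-0.731507975)/0.018233 = 13.232807
θ̈ = (θ̇'−θ̇)/dt = (0.957833416−1.221425415)/0.018233 = -14.456864
sinθ=0.087833, cosθ=0.996135
F = (M+m)·ẍ + m·l·cosθ·θ̈ − m·l·sinθ·θ̇² = 15.675557 + -1.218742 − 0.011089 = 14.445725

F = 14.445725 N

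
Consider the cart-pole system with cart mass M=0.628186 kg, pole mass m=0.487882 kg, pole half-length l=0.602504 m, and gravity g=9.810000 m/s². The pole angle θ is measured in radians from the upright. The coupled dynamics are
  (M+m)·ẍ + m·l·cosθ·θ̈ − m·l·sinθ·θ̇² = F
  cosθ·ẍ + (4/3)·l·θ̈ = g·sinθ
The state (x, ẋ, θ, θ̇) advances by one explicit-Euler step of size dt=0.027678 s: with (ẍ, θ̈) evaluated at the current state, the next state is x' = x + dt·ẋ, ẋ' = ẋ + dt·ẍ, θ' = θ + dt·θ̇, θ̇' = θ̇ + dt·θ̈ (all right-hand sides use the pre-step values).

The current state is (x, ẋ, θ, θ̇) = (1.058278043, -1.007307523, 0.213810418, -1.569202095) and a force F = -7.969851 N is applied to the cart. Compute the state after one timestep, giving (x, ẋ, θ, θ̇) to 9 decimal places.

(1.030397785, -1.316373863, 0.170378042, -1.121518567)

sinθ=0.212185084, cosθ=0.977229497
temp = (F + m·l·θ̇²·sinθ)/(M+m) = (-7.969851 + 0.153584483)/1.116068 = -7.003396314
θ̈ = (g·sinθ − cosθ·temp)/(l·(4/3 − m·cos²θ/(M+m))) = 16.174706571
ẍ = temp − m·l·θ̈·cosθ/(M+m) = -11.166498318
Euler: x'=1.058278043+0.027678·-1.007307523=1.030397785, ẋ'=-1.007307523+0.027678·-11.166498318=-1.316373863
       θ'=0.213810418+0.027678·-1.569202095=0.170378042, θ̇'=-1.569202095+0.027678·16.174706571=-1.121518567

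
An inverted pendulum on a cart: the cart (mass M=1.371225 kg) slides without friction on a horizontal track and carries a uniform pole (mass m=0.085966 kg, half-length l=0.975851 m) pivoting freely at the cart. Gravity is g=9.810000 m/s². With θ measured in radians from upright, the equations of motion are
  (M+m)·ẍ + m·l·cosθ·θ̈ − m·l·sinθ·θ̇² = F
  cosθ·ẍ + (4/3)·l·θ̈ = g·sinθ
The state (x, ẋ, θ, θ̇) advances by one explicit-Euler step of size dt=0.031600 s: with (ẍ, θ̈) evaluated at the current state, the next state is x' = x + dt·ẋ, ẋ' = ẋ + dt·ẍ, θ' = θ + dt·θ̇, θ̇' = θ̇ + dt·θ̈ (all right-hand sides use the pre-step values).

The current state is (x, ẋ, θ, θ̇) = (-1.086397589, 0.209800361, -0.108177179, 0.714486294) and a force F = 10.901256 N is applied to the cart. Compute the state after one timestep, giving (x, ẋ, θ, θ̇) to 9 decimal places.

sinθ=-0.107966315, cosθ=0.994154553
temp = (F + m·l·θ̇²·sinθ)/(M+m) = (10.901256 + -0.004623665)/1.457191 = 7.477833953
θ̈ = (g·sinθ − cosθ·temp)/(l·(4/3 − m·cos²θ/(M+m))) = -6.826093885
ẍ = temp − m·l·θ̈·cosθ/(M+m) = 7.868512814
Euler: x'=-1.086397589+0.031600·0.209800361=-1.079767898, ẋ'=0.209800361+0.031600·7.868512814=0.458445366
       θ'=-0.108177179+0.031600·0.714486294=-0.085599412, θ̇'=0.714486294+0.031600·-6.826093885=0.498781727

(-1.079767898, 0.458445366, -0.085599412, 0.498781727)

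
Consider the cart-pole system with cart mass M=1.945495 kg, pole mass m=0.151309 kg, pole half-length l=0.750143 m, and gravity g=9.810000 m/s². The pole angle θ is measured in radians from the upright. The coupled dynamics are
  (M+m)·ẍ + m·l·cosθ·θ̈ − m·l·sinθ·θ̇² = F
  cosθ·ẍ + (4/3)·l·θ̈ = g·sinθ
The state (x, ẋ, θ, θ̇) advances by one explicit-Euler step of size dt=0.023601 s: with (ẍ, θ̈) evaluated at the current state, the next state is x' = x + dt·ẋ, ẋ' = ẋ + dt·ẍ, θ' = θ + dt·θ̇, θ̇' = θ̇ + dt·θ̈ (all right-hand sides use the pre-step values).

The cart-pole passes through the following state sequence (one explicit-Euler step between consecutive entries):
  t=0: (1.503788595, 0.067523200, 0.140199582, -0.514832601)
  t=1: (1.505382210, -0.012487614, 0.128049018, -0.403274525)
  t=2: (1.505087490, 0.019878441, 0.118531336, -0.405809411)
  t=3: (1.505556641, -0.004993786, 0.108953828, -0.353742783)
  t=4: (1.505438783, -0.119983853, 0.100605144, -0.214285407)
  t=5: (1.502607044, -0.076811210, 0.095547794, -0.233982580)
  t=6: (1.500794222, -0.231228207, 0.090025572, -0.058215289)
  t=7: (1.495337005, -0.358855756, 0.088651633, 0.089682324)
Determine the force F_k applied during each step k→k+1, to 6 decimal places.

F_0 = -6.581426 N
F_1 = 2.861077 N
F_2 = -1.963310 N
F_3 = -9.550996 N
F_4 = 3.740851 N
F_5 = -12.878140 N
F_6 = -10.630561 N

step 0→1:
  ẍ = (ẋ'−ẋ)/dt = (-0.012487614−0.067523200)/0.023601 = -3.390145
  θ̈ = (θ̇'−θ̇)/dt = (-0.403274525−-0.514832601)/0.023601 = 4.726837
  sinθ=0.139741, cosθ=0.990188
  F = (M+m)·ẍ + m·l·cosθ·θ̈ − m·l·sinθ·θ̇² = -7.108470 + 0.531248 − 0.004204 = -6.581426
step 1→2:
  ẍ = (ẋ'−ẋ)/dt = (0.019878441−-0.012487614)/0.023601 = 1.371385
  θ̈ = (θ̇'−θ̇)/dt = (-0.405809411−-0.403274525)/0.023601 = -0.107406
  sinθ=0.127699, cosθ=0.991813
  F = (M+m)·ẍ + m·l·cosθ·θ̈ − m·l·sinθ·θ̇² = 2.875525 + -0.012091 − 0.002357 = 2.861077
step 2→3:
  ẍ = (ẋ'−ẋ)/dt = (-0.004993786−0.019878441)/0.023601 = -1.053863
  θ̈ = (θ̇'−θ̇)/dt = (-0.353742783−-0.405809411)/0.023601 = 2.206120
  sinθ=0.118254, cosθ=0.992983
  F = (M+m)·ẍ + m·l·cosθ·θ̈ − m·l·sinθ·θ̇² = -2.209745 + 0.248645 − 0.002210 = -1.963310
step 3→4:
  ẍ = (ẋ'−ẋ)/dt = (-0.119983853−-0.004993786)/0.023601 = -4.872254
  θ̈ = (θ̇'−θ̇)/dt = (-0.214285407−-0.353742783)/0.023601 = 5.908960
  sinθ=0.108738, cosθ=0.994070
  F = (M+m)·ẍ + m·l·cosθ·θ̈ − m·l·sinθ·θ̇² = -10.216162 + 0.666710 − 0.001544 = -9.550996
step 4→5:
  ẍ = (ẋ'−ẋ)/dt = (-0.076811210−-0.119983853)/0.023601 = 1.829272
  θ̈ = (θ̇'−θ̇)/dt = (-0.233982580−-0.214285407)/0.023601 = -0.834591
  sinθ=0.100436, cosθ=0.994944
  F = (M+m)·ẍ + m·l·cosθ·θ̈ − m·l·sinθ·θ̇² = 3.835624 + -0.094250 − 0.000523 = 3.740851
step 5→6:
  ẍ = (ẋ'−ẋ)/dt = (-0.231228207−-0.076811210)/0.023601 = -6.542816
  θ̈ = (θ̇'−θ̇)/dt = (-0.058215289−-0.233982580)/0.023601 = 7.447451
  sinθ=0.095402, cosθ=0.995439
  F = (M+m)·ẍ + m·l·cosθ·θ̈ − m·l·sinθ·θ̇² = -13.719002 + 0.841455 − 0.000593 = -12.878140
step 6→7:
  ẍ = (ẋ'−ẋ)/dt = (-0.358855756−-0.231228207)/0.023601 = -5.407718
  θ̈ = (θ̇'−θ̇)/dt = (0.089682324−-0.058215289)/0.023601 = 6.266583
  sinθ=0.089904, cosθ=0.995950
  F = (M+m)·ẍ + m·l·cosθ·θ̈ − m·l·sinθ·θ̇² = -11.338924 + 0.708398 − 0.000035 = -10.630561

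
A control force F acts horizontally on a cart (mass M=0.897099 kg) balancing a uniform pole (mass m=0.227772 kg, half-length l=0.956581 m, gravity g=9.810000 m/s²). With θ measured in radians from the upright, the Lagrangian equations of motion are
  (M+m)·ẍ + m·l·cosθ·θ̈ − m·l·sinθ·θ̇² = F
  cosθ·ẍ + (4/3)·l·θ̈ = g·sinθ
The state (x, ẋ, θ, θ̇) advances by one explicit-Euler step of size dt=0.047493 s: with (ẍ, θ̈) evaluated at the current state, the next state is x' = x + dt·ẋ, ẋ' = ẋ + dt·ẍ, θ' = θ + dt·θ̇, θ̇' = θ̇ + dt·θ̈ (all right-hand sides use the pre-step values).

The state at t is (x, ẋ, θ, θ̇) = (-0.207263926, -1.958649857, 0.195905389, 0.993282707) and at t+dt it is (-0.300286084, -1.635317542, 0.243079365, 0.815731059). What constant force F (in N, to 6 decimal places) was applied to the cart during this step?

ẍ = (ẋ'−ẋ)/dt = (-1.635317542−-1.958649857)/0.047493 = 6.807999
θ̈ = (θ̇'−θ̇)/dt = (0.815731059−0.993282707)/0.047493 = -3.738480
sinθ=0.194655, cosθ=0.980872
F = (M+m)·ẍ + m·l·cosθ·θ̈ − m·l·sinθ·θ̇² = 7.658121 + -0.798968 − 0.041844 = 6.817309

F = 6.817309 N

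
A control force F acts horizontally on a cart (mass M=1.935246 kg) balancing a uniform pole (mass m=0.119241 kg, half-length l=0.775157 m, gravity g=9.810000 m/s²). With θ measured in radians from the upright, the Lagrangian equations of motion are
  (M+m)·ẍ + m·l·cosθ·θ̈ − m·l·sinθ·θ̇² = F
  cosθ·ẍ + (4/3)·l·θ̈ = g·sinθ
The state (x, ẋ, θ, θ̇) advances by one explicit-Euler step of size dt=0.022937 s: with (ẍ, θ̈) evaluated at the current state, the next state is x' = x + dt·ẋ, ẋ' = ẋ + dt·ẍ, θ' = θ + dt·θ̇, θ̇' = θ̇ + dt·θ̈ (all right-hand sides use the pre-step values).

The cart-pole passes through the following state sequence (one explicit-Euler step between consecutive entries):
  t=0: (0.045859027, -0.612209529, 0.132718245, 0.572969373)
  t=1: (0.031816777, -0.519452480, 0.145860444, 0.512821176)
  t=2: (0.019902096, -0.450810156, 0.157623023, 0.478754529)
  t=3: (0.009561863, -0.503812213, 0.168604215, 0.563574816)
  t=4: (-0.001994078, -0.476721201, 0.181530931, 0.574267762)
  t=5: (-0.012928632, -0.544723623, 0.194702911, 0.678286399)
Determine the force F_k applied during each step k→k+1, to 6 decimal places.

step 0→1:
  ẍ = (ẋ'−ẋ)/dt = (-0.519452480−-0.612209529)/0.022937 = 4.043992
  θ̈ = (θ̇'−θ̇)/dt = (0.512821176−0.572969373)/0.022937 = -2.622322
  sinθ=0.132329, cosθ=0.991206
  F = (M+m)·ẍ + m·l·cosθ·θ̈ − m·l·sinθ·θ̇² = 8.308329 + -0.240251 − 0.004015 = 8.064063
step 1→2:
  ẍ = (ẋ'−ẋ)/dt = (-0.450810156−-0.519452480)/0.022937 = 2.992646
  θ̈ = (θ̇'−θ̇)/dt = (0.478754529−0.512821176)/0.022937 = -1.485227
  sinθ=0.145344, cosθ=0.989381
  F = (M+m)·ẍ + m·l·cosθ·θ̈ − m·l·sinθ·θ̇² = 6.148352 + -0.135822 − 0.003533 = 6.008997
step 2→3:
  ẍ = (ẋ'−ẋ)/dt = (-0.503812213−-0.450810156)/0.022937 = -2.310767
  θ̈ = (θ̇'−θ̇)/dt = (0.563574816−0.478754529)/0.022937 = 3.697968
  sinθ=0.156971, cosθ=0.987603
  F = (M+m)·ẍ + m·l·cosθ·θ̈ − m·l·sinθ·θ̇² = -4.747440 + 0.337568 − 0.003326 = -4.413198
step 3→4:
  ẍ = (ẋ'−ẋ)/dt = (-0.476721201−-0.503812213)/0.022937 = 1.181105
  θ̈ = (θ̇'−θ̇)/dt = (0.574267762−0.563574816)/0.022937 = 0.466188
  sinθ=0.167807, cosθ=0.985820
  F = (M+m)·ẍ + m·l·cosθ·θ̈ − m·l·sinθ·θ̇² = 2.426565 + 0.042479 − 0.004926 = 2.464118
step 4→5:
  ẍ = (ẋ'−ẋ)/dt = (-0.544723623−-0.476721201)/0.022937 = -2.964748
  θ̈ = (θ̇'−θ̇)/dt = (0.678286399−0.574267762)/0.022937 = 4.534971
  sinθ=0.180536, cosθ=0.983568
  F = (M+m)·ẍ + m·l·cosθ·θ̈ − m·l·sinθ·θ̇² = -6.091036 + 0.412282 − 0.005503 = -5.684257

F_0 = 8.064063 N
F_1 = 6.008997 N
F_2 = -4.413198 N
F_3 = 2.464118 N
F_4 = -5.684257 N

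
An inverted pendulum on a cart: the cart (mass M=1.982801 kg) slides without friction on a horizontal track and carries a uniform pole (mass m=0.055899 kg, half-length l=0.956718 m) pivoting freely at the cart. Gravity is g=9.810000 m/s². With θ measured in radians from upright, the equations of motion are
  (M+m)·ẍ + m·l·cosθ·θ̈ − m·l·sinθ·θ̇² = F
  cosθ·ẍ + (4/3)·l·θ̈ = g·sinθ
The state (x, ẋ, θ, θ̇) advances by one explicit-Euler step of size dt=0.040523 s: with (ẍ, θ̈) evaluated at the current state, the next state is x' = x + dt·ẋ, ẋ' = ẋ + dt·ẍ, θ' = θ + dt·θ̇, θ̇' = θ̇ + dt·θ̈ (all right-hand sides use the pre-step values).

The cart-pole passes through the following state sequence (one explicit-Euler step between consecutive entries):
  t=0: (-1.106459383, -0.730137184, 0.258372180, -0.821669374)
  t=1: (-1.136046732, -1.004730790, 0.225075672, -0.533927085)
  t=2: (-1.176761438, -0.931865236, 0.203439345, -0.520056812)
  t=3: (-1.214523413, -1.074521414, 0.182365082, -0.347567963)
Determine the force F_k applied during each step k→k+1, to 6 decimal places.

F_0 = -13.456809 N
F_1 = 3.680285 N
F_2 = -6.956967 N

step 0→1:
  ẍ = (ẋ'−ẋ)/dt = (-1.004730790−-0.730137184)/0.040523 = -6.776241
  θ̈ = (θ̇'−θ̇)/dt = (-0.533927085−-0.821669374)/0.040523 = 7.100715
  sinθ=0.255507, cosθ=0.966807
  F = (M+m)·ẍ + m·l·cosθ·θ̈ − m·l·sinθ·θ̇² = -13.814722 + 0.367139 − 0.009225 = -13.456809
step 1→2:
  ẍ = (ẋ'−ẋ)/dt = (-0.931865236−-1.004730790)/0.040523 = 1.798128
  θ̈ = (θ̇'−θ̇)/dt = (-0.520056812−-0.533927085)/0.040523 = 0.342282
  sinθ=0.223180, cosθ=0.974777
  F = (M+m)·ẍ + m·l·cosθ·θ̈ − m·l·sinθ·θ̇² = 3.665844 + 0.017843 − 0.003403 = 3.680285
step 2→3:
  ẍ = (ẋ'−ẋ)/dt = (-1.074521414−-0.931865236)/0.040523 = -3.520376
  θ̈ = (θ̇'−θ̇)/dt = (-0.347567963−-0.520056812)/0.040523 = 4.256567
  sinθ=0.202039, cosθ=0.979377
  F = (M+m)·ẍ + m·l·cosθ·θ̈ − m·l·sinθ·θ̇² = -7.176990 + 0.222945 − 0.002922 = -6.956967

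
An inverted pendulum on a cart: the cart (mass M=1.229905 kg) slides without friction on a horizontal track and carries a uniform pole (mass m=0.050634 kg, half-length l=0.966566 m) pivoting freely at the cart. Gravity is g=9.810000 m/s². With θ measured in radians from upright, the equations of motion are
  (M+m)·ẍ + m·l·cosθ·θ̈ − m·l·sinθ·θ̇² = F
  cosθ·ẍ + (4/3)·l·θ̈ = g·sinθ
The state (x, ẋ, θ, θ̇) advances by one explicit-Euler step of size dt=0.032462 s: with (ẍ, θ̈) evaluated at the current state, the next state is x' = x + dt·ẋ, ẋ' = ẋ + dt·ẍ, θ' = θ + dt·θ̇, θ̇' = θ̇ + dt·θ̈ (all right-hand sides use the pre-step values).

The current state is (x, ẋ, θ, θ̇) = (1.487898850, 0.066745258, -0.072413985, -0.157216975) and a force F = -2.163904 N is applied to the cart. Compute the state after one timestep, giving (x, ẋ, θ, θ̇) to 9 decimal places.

sinθ=-0.072350714, cosθ=0.997379253
temp = (F + m·l·θ̇²·sinθ)/(M+m) = (-2.163904 + -0.000087522)/1.280539 = -1.689906767
θ̈ = (g·sinθ − cosθ·temp)/(l·(4/3 − m·cos²θ/(M+m))) = 0.780114879
ẍ = temp − m·l·θ̈·cosθ/(M+m) = -1.719643951
Euler: x'=1.487898850+0.032462·0.066745258=1.490065535, ẋ'=0.066745258+0.032462·-1.719643951=0.010922176
       θ'=-0.072413985+0.032462·-0.157216975=-0.077517562, θ̇'=-0.157216975+0.032462·0.780114879=-0.131892886

(1.490065535, 0.010922176, -0.077517562, -0.131892886)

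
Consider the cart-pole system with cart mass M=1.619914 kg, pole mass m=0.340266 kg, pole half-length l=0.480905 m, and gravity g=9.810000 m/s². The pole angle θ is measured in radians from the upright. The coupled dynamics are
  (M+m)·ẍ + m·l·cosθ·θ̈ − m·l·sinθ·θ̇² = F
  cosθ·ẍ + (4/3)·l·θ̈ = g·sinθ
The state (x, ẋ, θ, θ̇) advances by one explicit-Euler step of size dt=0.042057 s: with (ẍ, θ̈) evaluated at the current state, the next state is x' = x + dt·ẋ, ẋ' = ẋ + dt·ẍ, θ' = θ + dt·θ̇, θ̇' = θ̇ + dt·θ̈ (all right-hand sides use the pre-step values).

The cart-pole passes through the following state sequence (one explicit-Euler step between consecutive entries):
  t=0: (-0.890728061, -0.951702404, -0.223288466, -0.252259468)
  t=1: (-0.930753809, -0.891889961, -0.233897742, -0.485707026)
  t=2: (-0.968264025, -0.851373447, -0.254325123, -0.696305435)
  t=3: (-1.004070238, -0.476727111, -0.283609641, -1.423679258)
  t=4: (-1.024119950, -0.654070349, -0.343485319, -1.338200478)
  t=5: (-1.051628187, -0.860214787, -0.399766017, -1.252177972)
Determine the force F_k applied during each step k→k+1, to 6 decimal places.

F_0 = 1.904276 N
F_1 = 1.100243 N
F_2 = 14.742328 N
F_3 = -7.853457 N
F_4 = -9.194086 N

step 0→1:
  ẍ = (ẋ'−ẋ)/dt = (-0.891889961−-0.951702404)/0.042057 = 1.422176
  θ̈ = (θ̇'−θ̇)/dt = (-0.485707026−-0.252259468)/0.042057 = -5.550742
  sinθ=-0.221438, cosθ=0.975175
  F = (M+m)·ẍ + m·l·cosθ·θ̈ − m·l·sinθ·θ̇² = 2.787720 + -0.885750 − -0.002306 = 1.904276
step 1→2:
  ẍ = (ẋ'−ẋ)/dt = (-0.851373447−-0.891889961)/0.042057 = 0.963371
  θ̈ = (θ̇'−θ̇)/dt = (-0.696305435−-0.485707026)/0.042057 = -5.007452
  sinθ=-0.231771, cosθ=0.972770
  F = (M+m)·ẍ + m·l·cosθ·θ̈ − m·l·sinθ·θ̇² = 1.888381 + -0.797086 − -0.008947 = 1.100243
step 2→3:
  ẍ = (ẋ'−ẋ)/dt = (-0.476727111−-0.851373447)/0.042057 = 8.908061
  θ̈ = (θ̇'−θ̇)/dt = (-1.423679258−-0.696305435)/0.042057 = -17.294953
  sinθ=-0.251592, cosθ=0.967833
  F = (M+m)·ẍ + m·l·cosθ·θ̈ − m·l·sinθ·θ̇² = 17.461404 + -2.739036 − -0.019961 = 14.742328
step 3→4:
  ẍ = (ẋ'−ẋ)/dt = (-0.654070349−-0.476727111)/0.042057 = -4.216735
  θ̈ = (θ̇'−θ̇)/dt = (-1.338200478−-1.423679258)/0.042057 = 2.032451
  sinθ=-0.279823, cosθ=0.960052
  F = (M+m)·ẍ + m·l·cosθ·θ̈ − m·l·sinθ·θ̇² = -8.265560 + 0.319295 − -0.092808 = -7.853457
step 4→5:
  ẍ = (ẋ'−ẋ)/dt = (-0.860214787−-0.654070349)/0.042057 = -4.901549
  θ̈ = (θ̇'−θ̇)/dt = (-1.252177972−-1.338200478)/0.042057 = 2.045379
  sinθ=-0.336771, cosθ=0.941587
  F = (M+m)·ẍ + m·l·cosθ·θ̈ − m·l·sinθ·θ̇² = -9.607918 + 0.315146 − -0.098686 = -9.194086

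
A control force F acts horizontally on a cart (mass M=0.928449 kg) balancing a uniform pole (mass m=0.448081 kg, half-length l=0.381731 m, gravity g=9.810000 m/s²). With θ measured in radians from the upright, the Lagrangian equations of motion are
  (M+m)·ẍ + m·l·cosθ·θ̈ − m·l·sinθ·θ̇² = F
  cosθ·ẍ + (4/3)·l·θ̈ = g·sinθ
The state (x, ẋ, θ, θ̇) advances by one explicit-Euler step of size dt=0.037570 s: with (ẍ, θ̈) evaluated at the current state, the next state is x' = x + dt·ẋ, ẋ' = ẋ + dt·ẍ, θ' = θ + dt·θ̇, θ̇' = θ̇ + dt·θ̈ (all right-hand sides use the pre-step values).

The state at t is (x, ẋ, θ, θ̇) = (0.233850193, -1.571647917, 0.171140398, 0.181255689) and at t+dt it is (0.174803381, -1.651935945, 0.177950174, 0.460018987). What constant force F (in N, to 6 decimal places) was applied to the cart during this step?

F = -1.692040 N

ẍ = (ẋ'−ẋ)/dt = (-1.651935945−-1.571647917)/0.037570 = -2.137025
θ̈ = (θ̇'−θ̇)/dt = (0.460018987−0.181255689)/0.037570 = 7.419838
sinθ=0.170306, cosθ=0.985391
F = (M+m)·ẍ + m·l·cosθ·θ̈ − m·l·sinθ·θ̇² = -2.941679 + 1.250596 − 0.000957 = -1.692040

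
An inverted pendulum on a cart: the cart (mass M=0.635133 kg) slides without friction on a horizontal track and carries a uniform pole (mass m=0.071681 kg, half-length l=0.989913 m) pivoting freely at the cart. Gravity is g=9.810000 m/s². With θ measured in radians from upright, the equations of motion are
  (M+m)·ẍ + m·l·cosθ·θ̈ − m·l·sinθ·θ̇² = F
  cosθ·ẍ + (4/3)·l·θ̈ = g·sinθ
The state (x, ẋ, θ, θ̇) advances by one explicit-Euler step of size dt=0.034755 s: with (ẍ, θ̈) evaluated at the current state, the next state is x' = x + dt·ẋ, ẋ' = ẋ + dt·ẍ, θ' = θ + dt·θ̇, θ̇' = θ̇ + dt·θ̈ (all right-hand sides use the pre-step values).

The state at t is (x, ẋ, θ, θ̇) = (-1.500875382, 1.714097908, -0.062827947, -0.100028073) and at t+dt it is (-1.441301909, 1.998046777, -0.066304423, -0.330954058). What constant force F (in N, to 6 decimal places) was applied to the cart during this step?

ẍ = (ẋ'−ẋ)/dt = (1.998046777−1.714097908)/0.034755 = 8.170015
θ̈ = (θ̇'−θ̇)/dt = (-0.330954058−-0.100028073)/0.034755 = -6.644396
sinθ=-0.062787, cosθ=0.998027
F = (M+m)·ẍ + m·l·cosθ·θ̈ − m·l·sinθ·θ̇² = 5.774681 + -0.470543 − -0.000045 = 5.304183

F = 5.304183 N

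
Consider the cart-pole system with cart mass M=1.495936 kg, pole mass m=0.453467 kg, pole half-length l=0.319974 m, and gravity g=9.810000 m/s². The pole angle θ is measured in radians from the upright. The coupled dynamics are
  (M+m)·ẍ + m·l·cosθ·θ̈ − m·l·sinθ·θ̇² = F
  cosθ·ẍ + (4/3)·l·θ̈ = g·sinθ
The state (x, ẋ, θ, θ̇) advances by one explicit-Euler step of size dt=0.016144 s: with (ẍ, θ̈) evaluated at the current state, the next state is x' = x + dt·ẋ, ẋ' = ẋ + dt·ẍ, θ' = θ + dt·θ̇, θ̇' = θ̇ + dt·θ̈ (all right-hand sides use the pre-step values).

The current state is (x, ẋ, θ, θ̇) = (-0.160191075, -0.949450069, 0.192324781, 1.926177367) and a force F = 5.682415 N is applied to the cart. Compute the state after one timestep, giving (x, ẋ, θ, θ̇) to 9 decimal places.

(-0.175518997, -0.898089708, 0.223420988, 1.878966072)

sinθ=0.191141327, cosθ=0.981562526
temp = (F + m·l·θ̇²·sinθ)/(M+m) = (5.682415 + 0.102898141)/1.949403 = 2.967735835
θ̈ = (g·sinθ − cosθ·temp)/(l·(4/3 − m·cos²θ/(M+m))) = -2.924386453
ẍ = temp − m·l·θ̈·cosθ/(M+m) = 3.181390058
Euler: x'=-0.160191075+0.016144·-0.949450069=-0.175518997, ẋ'=-0.949450069+0.016144·3.181390058=-0.898089708
       θ'=0.192324781+0.016144·1.926177367=0.223420988, θ̇'=1.926177367+0.016144·-2.924386453=1.878966072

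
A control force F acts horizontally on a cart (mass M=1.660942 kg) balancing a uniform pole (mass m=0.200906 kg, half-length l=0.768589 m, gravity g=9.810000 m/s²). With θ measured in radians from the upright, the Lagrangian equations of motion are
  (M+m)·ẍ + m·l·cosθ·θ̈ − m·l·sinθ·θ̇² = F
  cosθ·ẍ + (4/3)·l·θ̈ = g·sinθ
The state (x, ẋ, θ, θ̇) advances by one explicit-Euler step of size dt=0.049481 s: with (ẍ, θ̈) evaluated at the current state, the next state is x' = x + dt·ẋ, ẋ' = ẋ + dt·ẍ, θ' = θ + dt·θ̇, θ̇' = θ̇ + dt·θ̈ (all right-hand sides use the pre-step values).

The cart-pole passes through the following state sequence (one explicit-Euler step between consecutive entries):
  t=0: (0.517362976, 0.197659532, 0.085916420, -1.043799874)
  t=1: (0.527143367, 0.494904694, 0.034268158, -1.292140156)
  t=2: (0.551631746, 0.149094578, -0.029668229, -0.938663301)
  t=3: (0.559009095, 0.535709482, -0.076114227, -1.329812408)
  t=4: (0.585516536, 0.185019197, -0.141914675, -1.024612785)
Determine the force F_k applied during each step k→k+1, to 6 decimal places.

step 0→1:
  ẍ = (ẋ'−ẋ)/dt = (0.494904694−0.197659532)/0.049481 = 6.007259
  θ̈ = (θ̇'−θ̇)/dt = (-1.292140156−-1.043799874)/0.049481 = -5.018902
  sinθ=0.085811, cosθ=0.996311
  F = (M+m)·ẍ + m·l·cosθ·θ̈ − m·l·sinθ·θ̇² = 11.184602 + -0.772131 − 0.014437 = 10.398035
step 1→2:
  ẍ = (ẋ'−ẋ)/dt = (0.149094578−0.494904694)/0.049481 = -6.988746
  θ̈ = (θ̇'−θ̇)/dt = (-0.938663301−-1.292140156)/0.049481 = 7.143689
  sinθ=0.034261, cosθ=0.999413
  F = (M+m)·ẍ + m·l·cosθ·θ̈ − m·l·sinθ·θ̇² = -13.011982 + 1.102439 − 0.008833 = -11.918376
step 2→3:
  ẍ = (ẋ'−ẋ)/dt = (0.535709482−0.149094578)/0.049481 = 7.813401
  θ̈ = (θ̇'−θ̇)/dt = (-1.329812408−-0.938663301)/0.049481 = -7.905036
  sinθ=-0.029664, cosθ=0.999560
  F = (M+m)·ẍ + m·l·cosθ·θ̈ − m·l·sinθ·θ̇² = 14.547365 + -1.220112 − -0.004036 = 13.331289
step 3→4:
  ẍ = (ẋ'−ẋ)/dt = (0.185019197−0.535709482)/0.049481 = -7.087373
  θ̈ = (θ̇'−θ̇)/dt = (-1.024612785−-1.329812408)/0.049481 = 6.168016
  sinθ=-0.076041, cosθ=0.997105
  F = (M+m)·ẍ + m·l·cosθ·θ̈ − m·l·sinθ·θ̇² = -13.195611 + 0.949671 − -0.020764 = -12.225175

F_0 = 10.398035 N
F_1 = -11.918376 N
F_2 = 13.331289 N
F_3 = -12.225175 N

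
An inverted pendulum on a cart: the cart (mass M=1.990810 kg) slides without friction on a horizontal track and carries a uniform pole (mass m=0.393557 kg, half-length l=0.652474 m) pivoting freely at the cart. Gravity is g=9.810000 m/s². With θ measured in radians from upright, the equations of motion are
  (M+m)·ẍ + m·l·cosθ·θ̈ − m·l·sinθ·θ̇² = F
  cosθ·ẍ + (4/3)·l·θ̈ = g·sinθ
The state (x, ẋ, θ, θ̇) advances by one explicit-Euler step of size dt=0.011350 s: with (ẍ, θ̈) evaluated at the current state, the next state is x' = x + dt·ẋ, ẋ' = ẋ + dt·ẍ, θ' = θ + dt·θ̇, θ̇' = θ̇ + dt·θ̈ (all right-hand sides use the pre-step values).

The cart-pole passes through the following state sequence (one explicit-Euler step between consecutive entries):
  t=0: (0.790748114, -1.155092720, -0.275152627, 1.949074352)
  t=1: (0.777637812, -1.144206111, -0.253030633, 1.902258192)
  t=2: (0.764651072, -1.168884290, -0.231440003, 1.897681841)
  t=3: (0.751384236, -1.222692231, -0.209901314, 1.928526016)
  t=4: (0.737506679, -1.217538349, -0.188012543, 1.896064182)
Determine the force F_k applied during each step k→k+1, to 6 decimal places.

step 0→1:
  ẍ = (ẋ'−ẋ)/dt = (-1.144206111−-1.155092720)/0.011350 = 0.959173
  θ̈ = (θ̇'−θ̇)/dt = (1.902258192−1.949074352)/0.011350 = -4.124772
  sinθ=-0.271694, cosθ=0.962384
  F = (M+m)·ẍ + m·l·cosθ·θ̈ − m·l·sinθ·θ̇² = 2.287019 + -1.019340 − -0.265038 = 1.532717
step 1→2:
  ẍ = (ẋ'−ẋ)/dt = (-1.168884290−-1.144206111)/0.011350 = -2.174289
  θ̈ = (θ̇'−θ̇)/dt = (1.897681841−1.902258192)/0.011350 = -0.403203
  sinθ=-0.250339, cosθ=0.968158
  F = (M+m)·ẍ + m·l·cosθ·θ̈ − m·l·sinθ·θ̇² = -5.184303 + -0.100240 − -0.232616 = -5.051927
step 2→3:
  ẍ = (ẋ'−ẋ)/dt = (-1.222692231−-1.168884290)/0.011350 = -4.740788
  θ̈ = (θ̇'−θ̇)/dt = (1.928526016−1.897681841)/0.011350 = 2.717548
  sinθ=-0.229379, cosθ=0.973337
  F = (M+m)·ẍ + m·l·cosθ·θ̈ − m·l·sinθ·θ̇² = -11.303778 + 0.679222 − -0.212115 = -10.412441
step 3→4:
  ẍ = (ẋ'−ẋ)/dt = (-1.217538349−-1.222692231)/0.011350 = 0.454087
  θ̈ = (θ̇'−θ̇)/dt = (1.896064182−1.928526016)/0.011350 = -2.860073
  sinθ=-0.208363, cosθ=0.978051
  F = (M+m)·ẍ + m·l·cosθ·θ̈ − m·l·sinθ·θ̇² = 1.082709 + -0.718306 − -0.198995 = 0.563398

F_0 = 1.532717 N
F_1 = -5.051927 N
F_2 = -10.412441 N
F_3 = 0.563398 N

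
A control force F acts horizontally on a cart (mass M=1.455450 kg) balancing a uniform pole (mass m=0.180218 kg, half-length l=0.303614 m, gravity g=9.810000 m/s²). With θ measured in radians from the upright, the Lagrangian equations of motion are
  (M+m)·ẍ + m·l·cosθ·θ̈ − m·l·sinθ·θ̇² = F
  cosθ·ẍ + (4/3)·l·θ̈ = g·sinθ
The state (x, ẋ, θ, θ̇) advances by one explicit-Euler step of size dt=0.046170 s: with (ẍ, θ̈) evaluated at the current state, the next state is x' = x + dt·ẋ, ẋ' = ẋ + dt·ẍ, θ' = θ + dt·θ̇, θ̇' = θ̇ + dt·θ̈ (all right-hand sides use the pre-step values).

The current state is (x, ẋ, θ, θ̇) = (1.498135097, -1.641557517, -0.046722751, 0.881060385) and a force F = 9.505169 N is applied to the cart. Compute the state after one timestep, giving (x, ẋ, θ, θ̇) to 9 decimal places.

(1.422344386, -1.347302170, -0.006044193, 0.102715465)

sinθ=-0.046705753, cosθ=0.998908691
temp = (F + m·l·θ̇²·sinθ)/(M+m) = (9.505169 + -0.001983817)/1.635668 = 5.809971940
θ̈ = (g·sinθ − cosθ·temp)/(l·(4/3 − m·cos²θ/(M+m))) = -16.858239539
ẍ = temp − m·l·θ̈·cosθ/(M+m) = 6.373301854
Euler: x'=1.498135097+0.046170·-1.641557517=1.422344386, ẋ'=-1.641557517+0.046170·6.373301854=-1.347302170
       θ'=-0.046722751+0.046170·0.881060385=-0.006044193, θ̇'=0.881060385+0.046170·-16.858239539=0.102715465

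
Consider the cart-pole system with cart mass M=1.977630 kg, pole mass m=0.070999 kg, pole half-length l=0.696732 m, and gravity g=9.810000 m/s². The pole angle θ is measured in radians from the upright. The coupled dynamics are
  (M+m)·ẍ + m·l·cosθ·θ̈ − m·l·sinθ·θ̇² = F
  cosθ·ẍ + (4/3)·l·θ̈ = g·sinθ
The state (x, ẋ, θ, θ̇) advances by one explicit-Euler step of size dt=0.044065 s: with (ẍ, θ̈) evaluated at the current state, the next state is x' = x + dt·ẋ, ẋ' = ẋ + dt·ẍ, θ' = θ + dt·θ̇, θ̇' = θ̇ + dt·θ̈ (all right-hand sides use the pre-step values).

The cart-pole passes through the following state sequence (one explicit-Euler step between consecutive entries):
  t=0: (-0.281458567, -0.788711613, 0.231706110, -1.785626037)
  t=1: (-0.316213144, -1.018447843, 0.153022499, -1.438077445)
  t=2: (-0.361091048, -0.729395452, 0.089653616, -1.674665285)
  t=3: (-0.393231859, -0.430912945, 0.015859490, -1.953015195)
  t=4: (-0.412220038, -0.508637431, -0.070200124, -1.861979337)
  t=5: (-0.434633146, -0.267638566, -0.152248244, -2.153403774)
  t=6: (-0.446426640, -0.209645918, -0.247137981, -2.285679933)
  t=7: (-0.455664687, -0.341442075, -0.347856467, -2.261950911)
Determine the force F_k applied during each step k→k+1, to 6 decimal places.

F_0 = -10.337172 N
F_1 = 13.160272 N
F_2 = 13.553130 N
F_3 = -3.514303 N
F_4 = 10.889978 N
F_5 = 2.584154 N
F_6 = -6.038295 N

step 0→1:
  ẍ = (ẋ'−ẋ)/dt = (-1.018447843−-0.788711613)/0.044065 = -5.213576
  θ̈ = (θ̇'−θ̇)/dt = (-1.438077445−-1.785626037)/0.044065 = 7.887180
  sinθ=0.229638, cosθ=0.973276
  F = (M+m)·ẍ + m·l·cosθ·θ̈ − m·l·sinθ·θ̇² = -10.680683 + 0.379731 − 0.036220 = -10.337172
step 1→2:
  ẍ = (ẋ'−ẋ)/dt = (-0.729395452−-1.018447843)/0.044065 = 6.559682
  θ̈ = (θ̇'−θ̇)/dt = (-1.674665285−-1.438077445)/0.044065 = -5.369065
  sinθ=0.152426, cosθ=0.988315
  F = (M+m)·ẍ + m·l·cosθ·θ̈ − m·l·sinθ·θ̇² = 13.438355 + -0.262490 − 0.015593 = 13.160272
step 2→3:
  ẍ = (ẋ'−ẋ)/dt = (-0.430912945−-0.729395452)/0.044065 = 6.773687
  θ̈ = (θ̇'−θ̇)/dt = (-1.953015195−-1.674665285)/0.044065 = -6.316803
  sinθ=0.089534, cosθ=0.995984
  F = (M+m)·ẍ + m·l·cosθ·θ̈ − m·l·sinθ·θ̇² = 13.876771 + -0.311220 − 0.012421 = 13.553130
step 3→4:
  ẍ = (ẋ'−ẋ)/dt = (-0.508637431−-0.430912945)/0.044065 = -1.763860
  θ̈ = (θ̇'−θ̇)/dt = (-1.861979337−-1.953015195)/0.044065 = 2.065945
  sinθ=0.015859, cosθ=0.999874
  F = (M+m)·ẍ + m·l·cosθ·θ̈ − m·l·sinθ·θ̇² = -3.613495 + 0.102184 − 0.002992 = -3.514303
step 4→5:
  ẍ = (ẋ'−ẋ)/dt = (-0.267638566−-0.508637431)/0.044065 = 5.469167
  θ̈ = (θ̇'−θ̇)/dt = (-2.153403774−-1.861979337)/0.044065 = -6.613513
  sinθ=-0.070142, cosθ=0.997537
  F = (M+m)·ẍ + m·l·cosθ·θ̈ − m·l·sinθ·θ̇² = 11.204295 + -0.326347 − -0.012030 = 10.889978
step 5→6:
  ẍ = (ẋ'−ẋ)/dt = (-0.209645918−-0.267638566)/0.044065 = 1.316071
  θ̈ = (θ̇'−θ̇)/dt = (-2.285679933−-2.153403774)/0.044065 = -3.001842
  sinθ=-0.151661, cosθ=0.988433
  F = (M+m)·ẍ + m·l·cosθ·θ̈ − m·l·sinθ·θ̇² = 2.696140 + -0.146775 − -0.034789 = 2.584154
step 6→7:
  ẍ = (ẋ'−ẋ)/dt = (-0.341442075−-0.209645918)/0.044065 = -2.990949
  θ̈ = (θ̇'−θ̇)/dt = (-2.261950911−-2.285679933)/0.044065 = 0.538500
  sinθ=-0.244630, cosθ=0.969617
  F = (M+m)·ẍ + m·l·cosθ·θ̈ − m·l·sinθ·θ̇² = -6.127344 + 0.025829 − -0.063221 = -6.038295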